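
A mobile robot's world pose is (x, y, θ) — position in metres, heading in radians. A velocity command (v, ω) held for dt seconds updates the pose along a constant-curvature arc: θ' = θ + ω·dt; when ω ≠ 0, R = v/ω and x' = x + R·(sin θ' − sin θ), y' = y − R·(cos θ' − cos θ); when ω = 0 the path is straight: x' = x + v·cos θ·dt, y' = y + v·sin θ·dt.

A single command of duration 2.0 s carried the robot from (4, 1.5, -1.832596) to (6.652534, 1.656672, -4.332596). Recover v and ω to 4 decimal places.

v = -1.7500, ω = -1.2500

Δθ = -4.332596 − -1.832596 = -2.500000
ω = Δθ/dt = -2.500000/2.0 = -1.2500
R = Δx/(sin θ' − sin θ) = 1.4000
v = R·ω = 1.4000·-1.2500 = -1.7500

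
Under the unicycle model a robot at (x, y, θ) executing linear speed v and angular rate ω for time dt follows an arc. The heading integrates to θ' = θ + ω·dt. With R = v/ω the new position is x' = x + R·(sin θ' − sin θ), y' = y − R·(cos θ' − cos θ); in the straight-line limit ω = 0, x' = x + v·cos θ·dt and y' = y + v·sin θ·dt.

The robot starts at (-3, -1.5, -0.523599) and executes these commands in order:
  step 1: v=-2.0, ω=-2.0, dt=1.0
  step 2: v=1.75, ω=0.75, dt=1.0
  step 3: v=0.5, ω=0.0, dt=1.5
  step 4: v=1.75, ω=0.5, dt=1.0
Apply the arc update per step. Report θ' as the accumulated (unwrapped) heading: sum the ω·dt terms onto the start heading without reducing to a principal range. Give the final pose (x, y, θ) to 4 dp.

step 1: θ'=-2.5236 (R=1.0000) → pose (-3.0794, 0.1811, -2.5236)
step 2: θ'=-1.7736 (R=2.3333) → pose (-4.0130, -1.2507, -1.7736)
step 3: θ'=-1.7736 (straight) → pose (-4.1640, -1.9854, -1.7736)
step 4: θ'=-1.2736 (R=3.5000) → pose (-4.0823, -3.7153, -1.2736)

(-4.0823, -3.7153, -1.2736)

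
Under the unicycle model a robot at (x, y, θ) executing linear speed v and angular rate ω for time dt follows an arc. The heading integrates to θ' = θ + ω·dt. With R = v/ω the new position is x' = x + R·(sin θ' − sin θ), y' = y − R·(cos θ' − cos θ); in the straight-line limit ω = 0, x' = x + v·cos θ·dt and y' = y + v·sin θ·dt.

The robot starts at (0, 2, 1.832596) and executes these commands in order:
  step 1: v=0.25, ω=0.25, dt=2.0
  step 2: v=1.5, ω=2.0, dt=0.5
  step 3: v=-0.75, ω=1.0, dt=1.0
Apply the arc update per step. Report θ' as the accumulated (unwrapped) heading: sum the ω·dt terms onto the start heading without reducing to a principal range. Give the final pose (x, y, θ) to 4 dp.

step 1: θ'=2.3326 (R=1.0000) → pose (-0.2423, 2.4314, 2.3326)
step 2: θ'=3.3326 (R=0.7500) → pose (-0.9274, 2.6501, 3.3326)
step 3: θ'=4.3326 (R=-0.7500) → pose (-0.3732, 3.1084, 4.3326)

(-0.3732, 3.1084, 4.3326)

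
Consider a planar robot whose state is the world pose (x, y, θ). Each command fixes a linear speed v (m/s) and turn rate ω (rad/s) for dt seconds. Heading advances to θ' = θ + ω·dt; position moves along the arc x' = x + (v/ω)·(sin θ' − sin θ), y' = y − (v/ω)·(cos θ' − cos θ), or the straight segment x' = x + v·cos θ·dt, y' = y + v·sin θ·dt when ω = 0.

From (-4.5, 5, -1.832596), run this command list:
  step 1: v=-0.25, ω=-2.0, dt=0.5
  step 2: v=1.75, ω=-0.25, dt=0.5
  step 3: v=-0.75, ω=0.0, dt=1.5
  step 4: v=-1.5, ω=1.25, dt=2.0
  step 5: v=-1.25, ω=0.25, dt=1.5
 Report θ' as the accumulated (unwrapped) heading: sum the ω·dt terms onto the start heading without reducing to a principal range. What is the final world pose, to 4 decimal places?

(-5.6451, 7.8328, -0.0826)

step 1: θ'=-2.8326 (R=0.1250) → pose (-4.4173, 5.0867, -2.8326)
step 2: θ'=-2.9576 (R=-7.0000) → pose (-5.2653, 4.8734, -2.9576)
step 3: θ'=-2.9576 (straight) → pose (-4.1593, 5.0792, -2.9576)
step 4: θ'=-0.4576 (R=-1.2000) → pose (-3.8487, 7.3355, -0.4576)
step 5: θ'=-0.0826 (R=-5.0000) → pose (-5.6451, 7.8328, -0.0826)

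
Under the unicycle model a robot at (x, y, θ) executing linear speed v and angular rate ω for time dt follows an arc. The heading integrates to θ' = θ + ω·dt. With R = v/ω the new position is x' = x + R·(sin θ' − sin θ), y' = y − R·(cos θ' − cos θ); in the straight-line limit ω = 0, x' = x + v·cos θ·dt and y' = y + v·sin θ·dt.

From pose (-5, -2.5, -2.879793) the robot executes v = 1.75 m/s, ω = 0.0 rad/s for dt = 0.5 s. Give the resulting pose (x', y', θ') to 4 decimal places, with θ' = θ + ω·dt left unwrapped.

θ' = -2.8798 + 0.0·0.5 = -2.8798
ω = 0 → straight: x' = -5 + 1.75·cos(-2.8798)·0.5 = -5.8452
y' = -2.5 + 1.75·sin(-2.8798)·0.5 = -2.7265

(-5.8452, -2.7265, -2.8798)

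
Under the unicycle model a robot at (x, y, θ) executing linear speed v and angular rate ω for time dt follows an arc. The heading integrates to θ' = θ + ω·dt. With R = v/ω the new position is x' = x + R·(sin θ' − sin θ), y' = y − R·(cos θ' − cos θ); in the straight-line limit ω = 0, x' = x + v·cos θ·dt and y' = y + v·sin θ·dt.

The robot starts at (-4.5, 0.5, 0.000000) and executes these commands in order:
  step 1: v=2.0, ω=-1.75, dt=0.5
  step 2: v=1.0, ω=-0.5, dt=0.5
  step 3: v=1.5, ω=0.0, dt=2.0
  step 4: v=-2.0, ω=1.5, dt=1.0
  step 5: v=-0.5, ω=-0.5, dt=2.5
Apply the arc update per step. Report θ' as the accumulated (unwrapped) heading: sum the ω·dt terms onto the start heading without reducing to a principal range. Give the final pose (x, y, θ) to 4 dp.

step 1: θ'=-0.8750 (R=-1.1429) → pose (-3.6228, 0.0897, -0.8750)
step 2: θ'=-1.1250 (R=-2.0000) → pose (-3.3534, -0.3299, -1.1250)
step 3: θ'=-1.1250 (straight) → pose (-2.0598, -3.0367, -1.1250)
step 4: θ'=0.3750 (R=-1.3333) → pose (-3.7512, -2.3710, 0.3750)
step 5: θ'=-0.8750 (R=1.0000) → pose (-4.8850, -2.0814, -0.8750)

(-4.8850, -2.0814, -0.8750)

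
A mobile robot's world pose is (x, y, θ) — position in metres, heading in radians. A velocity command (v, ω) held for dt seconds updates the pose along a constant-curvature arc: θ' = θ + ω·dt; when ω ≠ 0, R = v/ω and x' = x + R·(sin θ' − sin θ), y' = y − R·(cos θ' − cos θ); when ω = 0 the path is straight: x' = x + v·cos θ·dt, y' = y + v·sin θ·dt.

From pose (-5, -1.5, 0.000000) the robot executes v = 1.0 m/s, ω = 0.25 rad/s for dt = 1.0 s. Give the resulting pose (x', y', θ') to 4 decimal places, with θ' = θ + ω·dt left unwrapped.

(-4.0104, -1.3756, 0.2500)

θ' = 0.0000 + 0.25·1.0 = 0.2500
R = v/ω = 1.0/0.25 = 4.0000
x' = -5 + 4.0000·(sin 0.2500 − sin 0.0000) = -4.0104
y' = -1.5 − 4.0000·(cos 0.2500 − cos 0.0000) = -1.3756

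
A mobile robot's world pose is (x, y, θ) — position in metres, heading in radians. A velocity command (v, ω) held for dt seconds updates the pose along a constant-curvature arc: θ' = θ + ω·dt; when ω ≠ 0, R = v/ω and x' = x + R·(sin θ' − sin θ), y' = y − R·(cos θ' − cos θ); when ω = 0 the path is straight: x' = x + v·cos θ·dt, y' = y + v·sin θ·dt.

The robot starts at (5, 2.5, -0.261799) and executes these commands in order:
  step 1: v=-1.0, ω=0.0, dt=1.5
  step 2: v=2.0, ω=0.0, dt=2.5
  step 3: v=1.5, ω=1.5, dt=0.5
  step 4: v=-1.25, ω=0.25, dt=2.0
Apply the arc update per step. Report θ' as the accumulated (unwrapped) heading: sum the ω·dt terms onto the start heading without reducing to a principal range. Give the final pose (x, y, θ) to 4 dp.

step 1: θ'=-0.2618 (straight) → pose (3.5511, 2.8882, -0.2618)
step 2: θ'=-0.2618 (straight) → pose (8.3807, 1.5941, -0.2618)
step 3: θ'=0.4882 (R=1.0000) → pose (9.1086, 1.6769, 0.4882)
step 4: θ'=0.9882 (R=-5.0000) → pose (7.2786, 0.0120, 0.9882)

(7.2786, 0.0120, 0.9882)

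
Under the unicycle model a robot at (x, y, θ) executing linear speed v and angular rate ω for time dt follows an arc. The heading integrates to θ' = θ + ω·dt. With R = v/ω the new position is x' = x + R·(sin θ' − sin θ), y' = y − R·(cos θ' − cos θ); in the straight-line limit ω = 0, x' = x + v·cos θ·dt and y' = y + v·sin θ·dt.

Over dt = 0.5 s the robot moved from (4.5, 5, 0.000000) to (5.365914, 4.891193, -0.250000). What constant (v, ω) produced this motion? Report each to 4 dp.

Δθ = -0.250000 − 0.000000 = -0.250000
ω = Δθ/dt = -0.250000/0.5 = -0.5000
R = Δx/(sin θ' − sin θ) = -3.5000
v = R·ω = -3.5000·-0.5000 = 1.7500

v = 1.7500, ω = -0.5000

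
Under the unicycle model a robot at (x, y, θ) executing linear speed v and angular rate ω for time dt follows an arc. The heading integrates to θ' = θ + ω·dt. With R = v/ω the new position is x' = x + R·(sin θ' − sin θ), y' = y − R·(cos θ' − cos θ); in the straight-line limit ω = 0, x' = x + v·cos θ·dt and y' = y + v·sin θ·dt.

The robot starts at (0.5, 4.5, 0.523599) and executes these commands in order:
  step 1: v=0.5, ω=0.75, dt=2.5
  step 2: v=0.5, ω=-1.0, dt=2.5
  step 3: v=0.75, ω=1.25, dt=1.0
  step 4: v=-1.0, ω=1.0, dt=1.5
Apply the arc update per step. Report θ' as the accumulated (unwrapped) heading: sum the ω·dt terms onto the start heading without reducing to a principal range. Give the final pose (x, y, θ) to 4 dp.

step 1: θ'=2.3986 (R=0.6667) → pose (0.6177, 5.5683, 2.3986)
step 2: θ'=-0.1014 (R=-0.5000) → pose (1.0065, 6.4340, -0.1014)
step 3: θ'=1.1486 (R=0.6000) → pose (1.6146, 6.7850, 1.1486)
step 4: θ'=2.6486 (R=-1.0000) → pose (2.0535, 5.4943, 2.6486)

(2.0535, 5.4943, 2.6486)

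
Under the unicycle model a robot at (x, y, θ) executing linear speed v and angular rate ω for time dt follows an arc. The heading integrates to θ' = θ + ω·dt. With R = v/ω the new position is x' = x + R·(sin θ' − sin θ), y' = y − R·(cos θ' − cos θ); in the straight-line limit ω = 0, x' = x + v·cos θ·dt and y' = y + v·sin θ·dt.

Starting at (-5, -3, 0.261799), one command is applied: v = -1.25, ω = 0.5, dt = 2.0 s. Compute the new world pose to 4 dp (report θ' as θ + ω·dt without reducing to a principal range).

(-6.7346, -4.6546, 1.2618)

θ' = 0.2618 + 0.5·2.0 = 1.2618
R = v/ω = -1.25/0.5 = -2.5000
x' = -5 + -2.5000·(sin 1.2618 − sin 0.2618) = -6.7346
y' = -3 − -2.5000·(cos 1.2618 − cos 0.2618) = -4.6546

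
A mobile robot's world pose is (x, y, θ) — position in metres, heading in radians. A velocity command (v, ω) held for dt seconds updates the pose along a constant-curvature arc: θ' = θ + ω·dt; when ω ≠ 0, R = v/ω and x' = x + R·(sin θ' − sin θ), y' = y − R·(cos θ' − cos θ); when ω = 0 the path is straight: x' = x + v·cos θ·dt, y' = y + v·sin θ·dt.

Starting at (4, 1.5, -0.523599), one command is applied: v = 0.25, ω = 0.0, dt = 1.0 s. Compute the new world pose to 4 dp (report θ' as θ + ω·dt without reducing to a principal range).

(4.2165, 1.3750, -0.5236)

θ' = -0.5236 + 0.0·1.0 = -0.5236
ω = 0 → straight: x' = 4 + 0.25·cos(-0.5236)·1.0 = 4.2165
y' = 1.5 + 0.25·sin(-0.5236)·1.0 = 1.3750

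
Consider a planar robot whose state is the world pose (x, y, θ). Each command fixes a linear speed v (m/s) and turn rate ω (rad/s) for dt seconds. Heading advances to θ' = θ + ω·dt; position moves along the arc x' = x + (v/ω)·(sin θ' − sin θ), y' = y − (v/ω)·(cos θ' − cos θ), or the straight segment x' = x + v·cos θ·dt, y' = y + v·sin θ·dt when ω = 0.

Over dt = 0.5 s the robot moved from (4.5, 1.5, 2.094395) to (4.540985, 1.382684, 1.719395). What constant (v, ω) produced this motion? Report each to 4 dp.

v = -0.2500, ω = -0.7500

Δθ = 1.719395 − 2.094395 = -0.375000
ω = Δθ/dt = -0.375000/0.5 = -0.7500
R = −Δy/(cos θ' − cos θ) = 0.3333
v = R·ω = 0.3333·-0.7500 = -0.2500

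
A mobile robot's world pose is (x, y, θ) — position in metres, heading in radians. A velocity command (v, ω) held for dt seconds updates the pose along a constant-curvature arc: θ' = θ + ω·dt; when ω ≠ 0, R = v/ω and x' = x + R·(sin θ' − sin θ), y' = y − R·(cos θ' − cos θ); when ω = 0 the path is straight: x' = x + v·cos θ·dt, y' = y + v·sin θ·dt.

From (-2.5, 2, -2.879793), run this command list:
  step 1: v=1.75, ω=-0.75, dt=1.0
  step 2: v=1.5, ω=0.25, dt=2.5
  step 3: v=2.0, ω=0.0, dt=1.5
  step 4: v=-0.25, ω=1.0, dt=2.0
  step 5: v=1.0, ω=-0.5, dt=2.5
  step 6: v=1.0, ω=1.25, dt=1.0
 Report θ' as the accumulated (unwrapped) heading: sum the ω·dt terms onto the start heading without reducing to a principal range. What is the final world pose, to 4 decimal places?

(-10.8190, -0.4603, -1.0048)

step 1: θ'=-3.6298 (R=-2.3333) → pose (-4.1983, 2.1931, -3.6298)
step 2: θ'=-3.0048 (R=6.0000) → pose (-7.8308, 2.8380, -3.0048)
step 3: θ'=-3.0048 (straight) → pose (-10.8028, 2.4288, -3.0048)
step 4: θ'=-1.0048 (R=-0.2500) → pose (-10.6258, 2.8106, -1.0048)
step 5: θ'=-2.2548 (R=-2.0000) → pose (-10.7638, 0.4742, -2.2548)
step 6: θ'=-1.0048 (R=0.8000) → pose (-10.8190, -0.4603, -1.0048)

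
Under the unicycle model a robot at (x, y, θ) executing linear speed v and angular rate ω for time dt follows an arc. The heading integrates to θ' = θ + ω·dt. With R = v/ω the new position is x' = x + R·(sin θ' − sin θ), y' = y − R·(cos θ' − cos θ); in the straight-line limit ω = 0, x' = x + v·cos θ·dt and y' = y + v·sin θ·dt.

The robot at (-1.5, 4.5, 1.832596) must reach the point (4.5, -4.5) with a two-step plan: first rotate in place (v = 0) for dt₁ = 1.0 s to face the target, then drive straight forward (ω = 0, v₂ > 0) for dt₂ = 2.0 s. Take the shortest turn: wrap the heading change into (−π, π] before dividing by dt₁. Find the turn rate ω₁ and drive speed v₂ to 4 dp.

heading to target = atan2(-4.5−4.5, 4.5−-1.5) = -0.9828
Δθ = wrap(-0.9828 − 1.8326) = -2.8154; ω₁ = Δθ/dt₁ = -2.8154
distance = √((4.5−-1.5)² + (-4.5−4.5)²) = 10.8167; v₂ = distance/dt₂ = 5.4083

ω₁ = -2.8154, v₂ = 5.4083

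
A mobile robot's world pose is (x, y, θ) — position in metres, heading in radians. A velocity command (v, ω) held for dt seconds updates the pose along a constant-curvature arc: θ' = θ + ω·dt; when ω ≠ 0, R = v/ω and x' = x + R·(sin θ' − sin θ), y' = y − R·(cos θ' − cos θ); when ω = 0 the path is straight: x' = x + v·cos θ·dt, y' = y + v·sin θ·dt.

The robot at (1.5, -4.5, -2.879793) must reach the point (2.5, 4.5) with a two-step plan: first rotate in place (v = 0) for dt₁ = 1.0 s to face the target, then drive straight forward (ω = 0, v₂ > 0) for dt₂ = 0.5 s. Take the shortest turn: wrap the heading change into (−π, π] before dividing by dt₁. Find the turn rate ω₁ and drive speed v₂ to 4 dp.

ω₁ = -1.9433, v₂ = 18.1108

heading to target = atan2(4.5−-4.5, 2.5−1.5) = 1.4601
Δθ = wrap(1.4601 − -2.8798) = -1.9433; ω₁ = Δθ/dt₁ = -1.9433
distance = √((2.5−1.5)² + (4.5−-4.5)²) = 9.0554; v₂ = distance/dt₂ = 18.1108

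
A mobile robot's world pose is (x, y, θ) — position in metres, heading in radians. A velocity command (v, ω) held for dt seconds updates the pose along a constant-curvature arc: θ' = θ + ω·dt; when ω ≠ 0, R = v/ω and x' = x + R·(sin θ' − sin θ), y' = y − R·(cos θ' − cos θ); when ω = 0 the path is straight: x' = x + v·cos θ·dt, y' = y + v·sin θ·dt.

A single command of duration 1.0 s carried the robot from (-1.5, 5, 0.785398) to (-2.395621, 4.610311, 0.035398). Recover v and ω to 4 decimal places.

Δθ = 0.035398 − 0.785398 = -0.750000
ω = Δθ/dt = -0.750000/1.0 = -0.7500
R = Δx/(sin θ' − sin θ) = 1.3333
v = R·ω = 1.3333·-0.7500 = -1.0000

v = -1.0000, ω = -0.7500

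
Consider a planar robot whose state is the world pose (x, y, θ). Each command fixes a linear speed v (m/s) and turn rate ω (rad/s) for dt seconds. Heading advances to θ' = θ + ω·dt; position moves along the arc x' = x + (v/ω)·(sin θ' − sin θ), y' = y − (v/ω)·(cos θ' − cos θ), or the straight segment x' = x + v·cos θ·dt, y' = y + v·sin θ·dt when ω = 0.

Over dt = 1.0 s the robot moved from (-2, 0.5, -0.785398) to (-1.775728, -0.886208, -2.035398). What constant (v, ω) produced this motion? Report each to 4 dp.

Δθ = -2.035398 − -0.785398 = -1.250000
ω = Δθ/dt = -1.250000/1.0 = -1.2500
R = −Δy/(cos θ' − cos θ) = -1.2000
v = R·ω = -1.2000·-1.2500 = 1.5000

v = 1.5000, ω = -1.2500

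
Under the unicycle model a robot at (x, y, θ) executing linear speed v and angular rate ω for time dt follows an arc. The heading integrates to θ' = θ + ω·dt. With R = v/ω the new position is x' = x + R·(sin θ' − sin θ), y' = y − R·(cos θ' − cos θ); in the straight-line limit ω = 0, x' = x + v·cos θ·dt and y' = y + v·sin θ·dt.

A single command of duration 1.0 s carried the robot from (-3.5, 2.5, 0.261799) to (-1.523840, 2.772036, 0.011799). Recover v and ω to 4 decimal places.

v = 2.0000, ω = -0.2500

Δθ = 0.011799 − 0.261799 = -0.250000
ω = Δθ/dt = -0.250000/1.0 = -0.2500
R = Δx/(sin θ' − sin θ) = -8.0000
v = R·ω = -8.0000·-0.2500 = 2.0000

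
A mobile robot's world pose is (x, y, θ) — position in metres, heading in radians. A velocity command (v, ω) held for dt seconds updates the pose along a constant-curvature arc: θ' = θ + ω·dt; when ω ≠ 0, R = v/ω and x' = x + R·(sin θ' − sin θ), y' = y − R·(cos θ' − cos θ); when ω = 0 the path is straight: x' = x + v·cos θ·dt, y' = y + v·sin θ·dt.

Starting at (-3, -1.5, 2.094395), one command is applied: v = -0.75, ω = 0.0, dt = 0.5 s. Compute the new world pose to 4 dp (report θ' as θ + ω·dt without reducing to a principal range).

θ' = 2.0944 + 0.0·0.5 = 2.0944
ω = 0 → straight: x' = -3 + -0.75·cos(2.0944)·0.5 = -2.8125
y' = -1.5 + -0.75·sin(2.0944)·0.5 = -1.8248

(-2.8125, -1.8248, 2.0944)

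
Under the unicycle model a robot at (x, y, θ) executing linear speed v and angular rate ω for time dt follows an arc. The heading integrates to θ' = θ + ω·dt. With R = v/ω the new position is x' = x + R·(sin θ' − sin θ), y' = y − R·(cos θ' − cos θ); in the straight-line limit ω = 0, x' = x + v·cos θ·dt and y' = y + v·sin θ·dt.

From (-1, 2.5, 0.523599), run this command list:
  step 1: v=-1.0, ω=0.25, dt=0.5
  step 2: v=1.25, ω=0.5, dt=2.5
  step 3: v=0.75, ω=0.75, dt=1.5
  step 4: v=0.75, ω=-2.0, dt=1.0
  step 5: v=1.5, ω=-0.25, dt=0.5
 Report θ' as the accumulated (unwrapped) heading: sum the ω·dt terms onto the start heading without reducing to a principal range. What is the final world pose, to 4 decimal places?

step 1: θ'=0.6486 (R=-4.0000) → pose (-1.4163, 2.2236, 0.6486)
step 2: θ'=1.8986 (R=2.5000) → pose (-0.5596, 5.0209, 1.8986)
step 3: θ'=3.0236 (R=1.0000) → pose (-1.3886, 5.6919, 3.0236)
step 4: θ'=1.0236 (R=-0.3750) → pose (-1.6647, 6.2594, 1.0236)
step 5: θ'=0.8986 (R=-6.0000) → pose (-1.2355, 6.8739, 0.8986)

(-1.2355, 6.8739, 0.8986)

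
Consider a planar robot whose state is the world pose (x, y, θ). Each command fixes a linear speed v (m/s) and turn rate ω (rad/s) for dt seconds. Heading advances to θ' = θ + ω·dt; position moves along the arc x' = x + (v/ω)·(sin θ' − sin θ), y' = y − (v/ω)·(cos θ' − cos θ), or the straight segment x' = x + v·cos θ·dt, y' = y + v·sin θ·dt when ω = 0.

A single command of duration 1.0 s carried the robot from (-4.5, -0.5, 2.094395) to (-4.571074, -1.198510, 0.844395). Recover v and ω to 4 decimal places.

Δθ = 0.844395 − 2.094395 = -1.250000
ω = Δθ/dt = -1.250000/1.0 = -1.2500
R = −Δy/(cos θ' − cos θ) = 0.6000
v = R·ω = 0.6000·-1.2500 = -0.7500

v = -0.7500, ω = -1.2500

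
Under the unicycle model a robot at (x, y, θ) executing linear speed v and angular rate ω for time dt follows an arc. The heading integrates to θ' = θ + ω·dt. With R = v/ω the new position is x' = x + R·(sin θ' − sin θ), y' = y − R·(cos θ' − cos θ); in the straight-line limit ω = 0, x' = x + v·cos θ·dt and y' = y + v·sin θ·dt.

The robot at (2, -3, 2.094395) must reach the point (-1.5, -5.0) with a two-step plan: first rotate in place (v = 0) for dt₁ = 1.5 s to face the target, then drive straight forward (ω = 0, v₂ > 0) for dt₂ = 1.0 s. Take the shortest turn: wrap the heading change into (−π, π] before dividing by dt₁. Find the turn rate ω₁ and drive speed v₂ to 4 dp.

ω₁ = 1.0442, v₂ = 4.0311

heading to target = atan2(-5−-3, -1.5−2) = -2.6224
Δθ = wrap(-2.6224 − 2.0944) = 1.5663; ω₁ = Δθ/dt₁ = 1.0442
distance = √((-1.5−2)² + (-5−-3)²) = 4.0311; v₂ = distance/dt₂ = 4.0311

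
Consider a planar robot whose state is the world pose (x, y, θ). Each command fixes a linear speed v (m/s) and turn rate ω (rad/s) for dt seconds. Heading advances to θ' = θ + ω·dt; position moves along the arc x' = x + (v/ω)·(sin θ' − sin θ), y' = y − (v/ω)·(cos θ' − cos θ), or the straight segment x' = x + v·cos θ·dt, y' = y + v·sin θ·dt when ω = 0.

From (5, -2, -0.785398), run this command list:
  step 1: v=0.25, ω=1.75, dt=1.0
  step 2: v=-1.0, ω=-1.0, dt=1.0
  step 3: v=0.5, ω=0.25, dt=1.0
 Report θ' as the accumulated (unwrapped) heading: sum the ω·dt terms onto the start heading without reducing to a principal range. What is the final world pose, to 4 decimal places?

step 1: θ'=0.9646 (R=0.1429) → pose (5.2184, -1.9804, 0.9646)
step 2: θ'=-0.0354 (R=1.0000) → pose (4.3612, -2.4100, -0.0354)
step 3: θ'=0.2146 (R=2.0000) → pose (4.8579, -2.3654, 0.2146)

(4.8579, -2.3654, 0.2146)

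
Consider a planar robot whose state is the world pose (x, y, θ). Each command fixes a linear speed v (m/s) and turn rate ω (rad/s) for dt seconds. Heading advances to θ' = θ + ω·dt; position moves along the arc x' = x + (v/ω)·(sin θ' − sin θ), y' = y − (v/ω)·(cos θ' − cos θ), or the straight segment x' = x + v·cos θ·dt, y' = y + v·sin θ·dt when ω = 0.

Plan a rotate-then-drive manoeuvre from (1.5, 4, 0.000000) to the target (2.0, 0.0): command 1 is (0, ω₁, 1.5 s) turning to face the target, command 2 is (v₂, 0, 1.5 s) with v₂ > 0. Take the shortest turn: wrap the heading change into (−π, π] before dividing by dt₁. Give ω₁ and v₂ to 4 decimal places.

ω₁ = -0.9643, v₂ = 2.6874

heading to target = atan2(0−4, 2−1.5) = -1.4464
Δθ = wrap(-1.4464 − 0.0000) = -1.4464; ω₁ = Δθ/dt₁ = -0.9643
distance = √((2−1.5)² + (0−4)²) = 4.0311; v₂ = distance/dt₂ = 2.6874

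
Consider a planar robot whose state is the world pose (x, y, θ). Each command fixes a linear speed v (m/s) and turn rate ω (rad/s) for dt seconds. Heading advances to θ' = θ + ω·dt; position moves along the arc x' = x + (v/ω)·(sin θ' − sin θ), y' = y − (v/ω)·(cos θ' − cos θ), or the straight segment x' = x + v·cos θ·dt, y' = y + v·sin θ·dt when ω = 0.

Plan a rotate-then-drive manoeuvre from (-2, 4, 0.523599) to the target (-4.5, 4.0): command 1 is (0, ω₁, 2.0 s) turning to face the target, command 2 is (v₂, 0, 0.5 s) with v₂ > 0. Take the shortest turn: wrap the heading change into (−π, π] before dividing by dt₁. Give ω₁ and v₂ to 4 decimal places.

ω₁ = 1.3090, v₂ = 5.0000

heading to target = atan2(4−4, -4.5−-2) = 3.1416
Δθ = wrap(3.1416 − 0.5236) = 2.6180; ω₁ = Δθ/dt₁ = 1.3090
distance = √((-4.5−-2)² + (4−4)²) = 2.5000; v₂ = distance/dt₂ = 5.0000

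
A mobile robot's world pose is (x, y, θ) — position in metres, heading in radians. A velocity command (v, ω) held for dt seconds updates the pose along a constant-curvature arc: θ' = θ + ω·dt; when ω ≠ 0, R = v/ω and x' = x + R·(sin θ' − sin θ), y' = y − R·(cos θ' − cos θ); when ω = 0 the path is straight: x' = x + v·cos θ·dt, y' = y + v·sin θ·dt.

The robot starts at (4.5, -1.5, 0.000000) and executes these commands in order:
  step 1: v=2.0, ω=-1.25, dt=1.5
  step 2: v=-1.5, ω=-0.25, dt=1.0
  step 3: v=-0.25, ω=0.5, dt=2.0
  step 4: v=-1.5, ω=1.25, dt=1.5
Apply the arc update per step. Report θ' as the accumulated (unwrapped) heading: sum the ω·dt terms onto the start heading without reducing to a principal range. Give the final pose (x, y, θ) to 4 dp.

(4.7744, -1.3795, 0.7500)

step 1: θ'=-1.8750 (R=-1.6000) → pose (6.0265, -3.5793, -1.8750)
step 2: θ'=-2.1250 (R=6.0000) → pose (6.6491, -2.2189, -2.1250)
step 3: θ'=-1.1250 (R=-0.5000) → pose (6.6751, -1.7401, -1.1250)
step 4: θ'=0.7500 (R=-1.2000) → pose (4.7744, -1.3795, 0.7500)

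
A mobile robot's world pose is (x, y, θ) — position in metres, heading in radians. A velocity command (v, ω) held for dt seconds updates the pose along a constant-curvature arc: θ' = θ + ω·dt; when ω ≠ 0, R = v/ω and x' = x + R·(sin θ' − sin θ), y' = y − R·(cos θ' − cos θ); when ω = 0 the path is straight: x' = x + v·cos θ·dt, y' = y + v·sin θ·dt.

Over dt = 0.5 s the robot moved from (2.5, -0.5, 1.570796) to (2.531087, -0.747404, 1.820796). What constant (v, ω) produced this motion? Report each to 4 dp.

v = -0.5000, ω = 0.5000

Δθ = 1.820796 − 1.570796 = 0.250000
ω = Δθ/dt = 0.250000/0.5 = 0.5000
R = −Δy/(cos θ' − cos θ) = -1.0000
v = R·ω = -1.0000·0.5000 = -0.5000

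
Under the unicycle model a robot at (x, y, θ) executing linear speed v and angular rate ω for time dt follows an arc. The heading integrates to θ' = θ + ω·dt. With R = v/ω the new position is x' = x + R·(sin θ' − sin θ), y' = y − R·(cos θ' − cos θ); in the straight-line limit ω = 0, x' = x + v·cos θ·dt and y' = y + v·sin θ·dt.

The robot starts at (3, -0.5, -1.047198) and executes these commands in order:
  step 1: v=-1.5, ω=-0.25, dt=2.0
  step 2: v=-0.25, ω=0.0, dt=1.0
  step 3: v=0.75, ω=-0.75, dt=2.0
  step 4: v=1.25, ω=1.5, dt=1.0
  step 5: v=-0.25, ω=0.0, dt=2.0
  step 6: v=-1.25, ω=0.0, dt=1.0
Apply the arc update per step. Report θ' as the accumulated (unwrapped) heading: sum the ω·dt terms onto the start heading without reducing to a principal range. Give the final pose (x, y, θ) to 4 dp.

step 1: θ'=-1.5472 (R=6.0000) → pose (2.1978, 2.3584, -1.5472)
step 2: θ'=-1.5472 (straight) → pose (2.1919, 2.6084, -1.5472)
step 3: θ'=-3.0472 (R=-1.0000) → pose (1.2865, 1.5892, -3.0472)
step 4: θ'=-1.5472 (R=0.8333) → pose (0.5319, 0.7399, -1.5472)
step 5: θ'=-1.5472 (straight) → pose (0.5201, 1.2398, -1.5472)
step 6: θ'=-1.5472 (straight) → pose (0.4906, 2.4894, -1.5472)

(0.4906, 2.4894, -1.5472)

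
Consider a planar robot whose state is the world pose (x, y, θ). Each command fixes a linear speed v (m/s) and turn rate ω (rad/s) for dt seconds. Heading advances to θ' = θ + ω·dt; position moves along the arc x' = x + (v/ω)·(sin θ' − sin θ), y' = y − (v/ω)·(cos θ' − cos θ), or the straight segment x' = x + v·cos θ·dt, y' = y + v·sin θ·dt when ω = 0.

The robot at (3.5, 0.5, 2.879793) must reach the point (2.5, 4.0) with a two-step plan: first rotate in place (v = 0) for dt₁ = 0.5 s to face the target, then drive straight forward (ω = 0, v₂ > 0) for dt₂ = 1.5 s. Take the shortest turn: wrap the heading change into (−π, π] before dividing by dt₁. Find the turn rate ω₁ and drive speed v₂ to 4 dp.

ω₁ = -2.0614, v₂ = 2.4267

heading to target = atan2(4−0.5, 2.5−3.5) = 1.8491
Δθ = wrap(1.8491 − 2.8798) = -1.0307; ω₁ = Δθ/dt₁ = -2.0614
distance = √((2.5−3.5)² + (4−0.5)²) = 3.6401; v₂ = distance/dt₂ = 2.4267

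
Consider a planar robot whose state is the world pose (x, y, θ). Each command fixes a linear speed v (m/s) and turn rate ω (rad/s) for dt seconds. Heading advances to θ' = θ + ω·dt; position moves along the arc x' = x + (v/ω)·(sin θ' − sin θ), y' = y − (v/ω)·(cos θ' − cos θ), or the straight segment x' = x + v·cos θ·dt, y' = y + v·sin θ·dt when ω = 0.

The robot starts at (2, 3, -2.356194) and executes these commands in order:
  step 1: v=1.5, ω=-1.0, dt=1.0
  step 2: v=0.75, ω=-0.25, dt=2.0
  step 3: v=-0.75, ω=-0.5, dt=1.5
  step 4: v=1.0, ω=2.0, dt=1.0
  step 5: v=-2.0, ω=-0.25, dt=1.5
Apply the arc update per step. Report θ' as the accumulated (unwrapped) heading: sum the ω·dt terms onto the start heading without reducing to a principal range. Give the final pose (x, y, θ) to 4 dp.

step 1: θ'=-3.3562 (R=-1.5000) → pose (0.6199, 2.5951, -3.3562)
step 2: θ'=-3.8562 (R=-3.0000) → pose (-0.7072, 3.2602, -3.8562)
step 3: θ'=-4.6062 (R=1.5000) → pose (-0.1986, 2.2861, -4.6062)
step 4: θ'=-2.6062 (R=0.5000) → pose (-0.9509, 2.6632, -2.6062)
step 5: θ'=-2.9812 (R=8.0000) → pose (1.8529, 3.6800, -2.9812)

(1.8529, 3.6800, -2.9812)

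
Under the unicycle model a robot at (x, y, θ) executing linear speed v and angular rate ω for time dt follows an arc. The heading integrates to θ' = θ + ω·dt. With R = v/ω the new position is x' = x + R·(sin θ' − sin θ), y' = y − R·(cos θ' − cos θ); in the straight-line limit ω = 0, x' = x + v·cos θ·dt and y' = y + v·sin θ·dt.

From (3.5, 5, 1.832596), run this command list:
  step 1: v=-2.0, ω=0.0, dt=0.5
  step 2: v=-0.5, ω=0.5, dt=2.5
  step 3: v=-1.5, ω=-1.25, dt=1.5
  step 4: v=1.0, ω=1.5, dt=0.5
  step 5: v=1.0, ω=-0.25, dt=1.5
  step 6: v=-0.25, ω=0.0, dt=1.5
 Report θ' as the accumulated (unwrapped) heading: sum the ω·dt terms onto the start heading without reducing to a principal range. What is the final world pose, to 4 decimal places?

(5.4202, 3.2455, 1.5826)

step 1: θ'=1.8326 (straight) → pose (3.7588, 4.0341, 1.8326)
step 2: θ'=3.0826 (R=-1.0000) → pose (4.6658, 3.2946, 3.0826)
step 3: θ'=1.2076 (R=1.2000) → pose (5.7167, 1.6704, 1.2076)
step 4: θ'=1.9576 (R=0.6667) → pose (5.7110, 2.1587, 1.9576)
step 5: θ'=1.5826 (R=-4.0000) → pose (5.4157, 3.6204, 1.5826)
step 6: θ'=1.5826 (straight) → pose (5.4202, 3.2455, 1.5826)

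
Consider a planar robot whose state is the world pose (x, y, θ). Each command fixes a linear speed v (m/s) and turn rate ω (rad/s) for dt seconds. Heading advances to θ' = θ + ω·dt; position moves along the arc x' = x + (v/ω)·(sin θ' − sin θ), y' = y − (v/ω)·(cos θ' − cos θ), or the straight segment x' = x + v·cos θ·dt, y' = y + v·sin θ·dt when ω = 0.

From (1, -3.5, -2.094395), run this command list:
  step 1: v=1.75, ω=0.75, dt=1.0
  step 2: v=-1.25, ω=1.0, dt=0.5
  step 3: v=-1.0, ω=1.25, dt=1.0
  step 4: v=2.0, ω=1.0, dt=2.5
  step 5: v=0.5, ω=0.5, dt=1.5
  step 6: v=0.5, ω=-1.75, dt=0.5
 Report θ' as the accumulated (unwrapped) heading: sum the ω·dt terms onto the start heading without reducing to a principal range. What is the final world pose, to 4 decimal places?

step 1: θ'=-1.3444 (R=2.3333) → pose (0.7469, -5.1904, -1.3444)
step 2: θ'=-0.8444 (R=-1.2500) → pose (0.4633, -4.6408, -0.8444)
step 3: θ'=0.4056 (R=-0.8000) → pose (-0.4504, -4.4371, 0.4056)
step 4: θ'=2.9056 (R=2.0000) → pose (-0.7720, -0.6548, 2.9056)
step 5: θ'=3.6556 (R=1.0000) → pose (-1.4974, -0.7563, 3.6556)
step 6: θ'=2.7806 (R=-0.2857) → pose (-1.7388, -0.7748, 2.7806)

(-1.7388, -0.7748, 2.7806)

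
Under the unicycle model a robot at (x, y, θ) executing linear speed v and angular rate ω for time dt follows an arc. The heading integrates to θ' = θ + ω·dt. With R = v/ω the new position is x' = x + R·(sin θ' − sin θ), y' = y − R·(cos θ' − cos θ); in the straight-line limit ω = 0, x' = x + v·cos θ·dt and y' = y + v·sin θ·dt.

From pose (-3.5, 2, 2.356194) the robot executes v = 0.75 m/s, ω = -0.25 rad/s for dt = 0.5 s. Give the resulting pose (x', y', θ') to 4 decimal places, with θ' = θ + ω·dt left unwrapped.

(-3.7479, 2.2810, 2.2312)

θ' = 2.3562 + -0.25·0.5 = 2.2312
R = v/ω = 0.75/-0.25 = -3.0000
x' = -3.5 + -3.0000·(sin 2.2312 − sin 2.3562) = -3.7479
y' = 2 − -3.0000·(cos 2.2312 − cos 2.3562) = 2.2810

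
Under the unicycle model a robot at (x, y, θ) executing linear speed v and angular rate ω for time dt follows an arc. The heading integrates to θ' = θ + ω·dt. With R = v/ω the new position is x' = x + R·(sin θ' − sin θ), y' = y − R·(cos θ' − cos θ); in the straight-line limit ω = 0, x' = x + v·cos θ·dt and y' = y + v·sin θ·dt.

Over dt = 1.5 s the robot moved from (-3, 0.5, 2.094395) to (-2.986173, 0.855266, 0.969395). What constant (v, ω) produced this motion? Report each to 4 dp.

v = 0.2500, ω = -0.7500

Δθ = 0.969395 − 2.094395 = -1.125000
ω = Δθ/dt = -1.125000/1.5 = -0.7500
R = −Δy/(cos θ' − cos θ) = -0.3333
v = R·ω = -0.3333·-0.7500 = 0.2500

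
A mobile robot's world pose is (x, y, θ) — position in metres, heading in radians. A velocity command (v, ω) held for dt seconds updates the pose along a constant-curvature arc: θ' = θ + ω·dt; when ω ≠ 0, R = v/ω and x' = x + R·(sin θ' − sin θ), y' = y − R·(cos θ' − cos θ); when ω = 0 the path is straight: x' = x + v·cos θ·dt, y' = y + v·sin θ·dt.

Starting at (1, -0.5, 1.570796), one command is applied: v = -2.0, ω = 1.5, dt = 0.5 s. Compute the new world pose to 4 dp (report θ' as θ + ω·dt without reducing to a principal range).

θ' = 1.5708 + 1.5·0.5 = 2.3208
R = v/ω = -2.0/1.5 = -1.3333
x' = 1 + -1.3333·(sin 2.3208 − sin 1.5708) = 1.3577
y' = -0.5 − -1.3333·(cos 2.3208 − cos 1.5708) = -1.4089

(1.3577, -1.4089, 2.3208)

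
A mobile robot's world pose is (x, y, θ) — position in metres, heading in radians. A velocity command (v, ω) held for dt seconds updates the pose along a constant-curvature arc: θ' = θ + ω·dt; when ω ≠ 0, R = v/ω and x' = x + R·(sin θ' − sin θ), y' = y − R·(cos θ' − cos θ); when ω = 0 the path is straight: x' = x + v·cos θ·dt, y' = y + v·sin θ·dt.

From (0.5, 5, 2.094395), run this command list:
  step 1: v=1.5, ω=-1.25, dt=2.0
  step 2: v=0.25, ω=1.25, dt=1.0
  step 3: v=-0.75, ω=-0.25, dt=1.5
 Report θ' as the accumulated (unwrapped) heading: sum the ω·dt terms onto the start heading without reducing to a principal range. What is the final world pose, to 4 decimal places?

step 1: θ'=-0.4056 (R=-1.2000) → pose (2.0127, 6.7026, -0.4056)
step 2: θ'=0.8444 (R=0.2000) → pose (2.2411, 6.7536, 0.8444)
step 3: θ'=0.4694 (R=3.0000) → pose (1.3555, 6.0706, 0.4694)

(1.3555, 6.0706, 0.4694)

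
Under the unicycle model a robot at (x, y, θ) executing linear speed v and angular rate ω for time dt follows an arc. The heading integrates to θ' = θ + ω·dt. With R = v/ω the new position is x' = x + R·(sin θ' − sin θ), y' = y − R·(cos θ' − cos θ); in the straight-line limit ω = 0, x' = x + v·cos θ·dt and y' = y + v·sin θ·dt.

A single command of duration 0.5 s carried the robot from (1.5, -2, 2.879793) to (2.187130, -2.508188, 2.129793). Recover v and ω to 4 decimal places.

v = -1.7500, ω = -1.5000

Δθ = 2.129793 − 2.879793 = -0.750000
ω = Δθ/dt = -0.750000/0.5 = -1.5000
R = Δx/(sin θ' − sin θ) = 1.1667
v = R·ω = 1.1667·-1.5000 = -1.7500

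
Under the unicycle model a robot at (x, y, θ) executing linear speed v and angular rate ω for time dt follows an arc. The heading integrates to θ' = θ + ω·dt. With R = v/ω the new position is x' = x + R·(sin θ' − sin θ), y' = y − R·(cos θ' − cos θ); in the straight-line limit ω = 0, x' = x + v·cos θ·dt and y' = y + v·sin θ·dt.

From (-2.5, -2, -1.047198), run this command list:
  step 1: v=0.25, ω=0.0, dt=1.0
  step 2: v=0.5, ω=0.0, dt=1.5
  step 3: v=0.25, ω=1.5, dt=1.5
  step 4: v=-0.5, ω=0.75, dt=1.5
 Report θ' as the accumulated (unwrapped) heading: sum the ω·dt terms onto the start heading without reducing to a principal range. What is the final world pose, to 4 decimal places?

(-1.5627, -3.5403, 2.3278)

step 1: θ'=-1.0472 (straight) → pose (-2.3750, -2.2165, -1.0472)
step 2: θ'=-1.0472 (straight) → pose (-2.0000, -2.8660, -1.0472)
step 3: θ'=1.2028 (R=0.1667) → pose (-1.7002, -2.8426, 1.2028)
step 4: θ'=2.3278 (R=-0.6667) → pose (-1.5627, -3.5403, 2.3278)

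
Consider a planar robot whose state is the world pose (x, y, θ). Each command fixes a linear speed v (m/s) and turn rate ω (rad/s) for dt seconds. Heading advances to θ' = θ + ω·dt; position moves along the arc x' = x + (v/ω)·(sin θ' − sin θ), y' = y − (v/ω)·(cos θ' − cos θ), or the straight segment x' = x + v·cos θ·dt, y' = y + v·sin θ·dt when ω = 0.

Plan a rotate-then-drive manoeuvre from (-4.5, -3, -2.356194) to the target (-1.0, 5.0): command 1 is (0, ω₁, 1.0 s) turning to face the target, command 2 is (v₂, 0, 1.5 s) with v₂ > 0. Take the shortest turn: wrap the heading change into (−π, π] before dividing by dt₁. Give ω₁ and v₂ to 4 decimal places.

ω₁ = -2.7686, v₂ = 5.8214

heading to target = atan2(5−-3, -1−-4.5) = 1.1584
Δθ = wrap(1.1584 − -2.3562) = -2.7686; ω₁ = Δθ/dt₁ = -2.7686
distance = √((-1−-4.5)² + (5−-3)²) = 8.7321; v₂ = distance/dt₂ = 5.8214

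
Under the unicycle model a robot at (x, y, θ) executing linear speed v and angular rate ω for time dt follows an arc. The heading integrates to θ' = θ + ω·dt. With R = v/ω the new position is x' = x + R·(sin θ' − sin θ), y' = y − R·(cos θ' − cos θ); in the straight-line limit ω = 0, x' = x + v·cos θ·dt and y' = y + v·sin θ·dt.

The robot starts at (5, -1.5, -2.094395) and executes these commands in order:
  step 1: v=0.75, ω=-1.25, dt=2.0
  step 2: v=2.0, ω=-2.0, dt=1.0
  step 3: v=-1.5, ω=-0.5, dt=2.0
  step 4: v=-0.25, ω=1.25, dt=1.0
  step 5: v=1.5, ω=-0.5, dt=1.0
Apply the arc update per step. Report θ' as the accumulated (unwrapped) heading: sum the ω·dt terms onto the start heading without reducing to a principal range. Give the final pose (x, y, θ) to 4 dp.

(4.4350, 1.5786, -6.8444)

step 1: θ'=-4.5944 (R=-0.6000) → pose (3.8846, -1.2706, -4.5944)
step 2: θ'=-6.5944 (R=-1.0000) → pose (5.1838, -0.2009, -6.5944)
step 3: θ'=-7.5944 (R=3.0000) → pose (3.2030, 1.8849, -7.5944)
step 4: θ'=-6.3444 (R=-0.2000) → pose (3.0219, 2.0332, -6.3444)
step 5: θ'=-6.8444 (R=-3.0000) → pose (4.4350, 1.5786, -6.8444)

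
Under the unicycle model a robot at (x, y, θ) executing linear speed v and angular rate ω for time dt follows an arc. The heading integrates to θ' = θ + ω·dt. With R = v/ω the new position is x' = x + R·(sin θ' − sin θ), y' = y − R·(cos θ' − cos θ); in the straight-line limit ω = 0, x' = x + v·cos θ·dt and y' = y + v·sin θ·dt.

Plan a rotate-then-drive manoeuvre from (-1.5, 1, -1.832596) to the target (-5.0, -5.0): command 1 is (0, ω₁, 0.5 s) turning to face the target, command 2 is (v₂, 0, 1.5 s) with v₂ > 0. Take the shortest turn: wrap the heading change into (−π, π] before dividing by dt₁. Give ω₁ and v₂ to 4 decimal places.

ω₁ = -0.5325, v₂ = 4.6308

heading to target = atan2(-5−1, -5−-1.5) = -2.0989
Δθ = wrap(-2.0989 − -1.8326) = -0.2663; ω₁ = Δθ/dt₁ = -0.5325
distance = √((-5−-1.5)² + (-5−1)²) = 6.9462; v₂ = distance/dt₂ = 4.6308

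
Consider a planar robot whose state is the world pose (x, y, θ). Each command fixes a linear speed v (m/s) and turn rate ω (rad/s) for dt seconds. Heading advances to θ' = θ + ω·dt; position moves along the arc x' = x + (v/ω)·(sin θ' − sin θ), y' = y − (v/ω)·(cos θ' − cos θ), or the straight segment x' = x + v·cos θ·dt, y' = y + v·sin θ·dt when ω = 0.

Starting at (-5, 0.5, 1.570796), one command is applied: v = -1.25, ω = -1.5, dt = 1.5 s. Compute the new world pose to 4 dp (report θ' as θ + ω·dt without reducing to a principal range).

(-6.3568, -0.1484, -0.6792)

θ' = 1.5708 + -1.5·1.5 = -0.6792
R = v/ω = -1.25/-1.5 = 0.8333
x' = -5 + 0.8333·(sin -0.6792 − sin 1.5708) = -6.3568
y' = 0.5 − 0.8333·(cos -0.6792 − cos 1.5708) = -0.1484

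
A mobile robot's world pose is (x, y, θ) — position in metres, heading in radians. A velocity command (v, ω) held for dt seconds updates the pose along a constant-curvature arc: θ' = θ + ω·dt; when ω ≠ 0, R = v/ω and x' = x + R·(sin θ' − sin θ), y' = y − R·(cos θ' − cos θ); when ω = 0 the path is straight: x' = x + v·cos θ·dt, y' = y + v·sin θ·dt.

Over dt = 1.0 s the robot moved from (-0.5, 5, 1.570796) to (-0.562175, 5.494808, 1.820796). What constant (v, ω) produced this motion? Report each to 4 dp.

Δθ = 1.820796 − 1.570796 = 0.250000
ω = Δθ/dt = 0.250000/1.0 = 0.2500
R = −Δy/(cos θ' − cos θ) = 2.0000
v = R·ω = 2.0000·0.2500 = 0.5000

v = 0.5000, ω = 0.2500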